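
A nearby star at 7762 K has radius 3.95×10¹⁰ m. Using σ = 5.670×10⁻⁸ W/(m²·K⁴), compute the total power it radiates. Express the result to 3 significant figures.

Surface area A = 4πR² = 4π(3.95×10¹⁰ m)² = 1.96067×10²² m².
P = σAT⁴ = 5.670×10⁻⁸ × 1.96067×10²² × (7762)⁴ = 4.04×10³⁰ W.

P ≈ 4.04×10³⁰ W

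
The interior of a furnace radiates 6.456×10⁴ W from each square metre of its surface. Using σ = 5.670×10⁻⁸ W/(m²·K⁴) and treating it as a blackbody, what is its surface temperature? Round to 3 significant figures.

T ≈ 1.03×10³ K

I = σT⁴, so T = (I/σ)^(1/4) = (6.456×10⁴/(5.670×10⁻⁸))^(1/4) = 1.03×10³ K.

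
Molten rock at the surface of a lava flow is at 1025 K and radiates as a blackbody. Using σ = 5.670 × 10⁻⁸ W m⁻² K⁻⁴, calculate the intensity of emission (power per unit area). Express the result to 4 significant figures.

I ≈ 6.259×10⁴ W/m²

Stefan–Boltzmann: I = σT⁴ = 5.670×10⁻⁸ × (1025)⁴ = 6.259×10⁴ W/m².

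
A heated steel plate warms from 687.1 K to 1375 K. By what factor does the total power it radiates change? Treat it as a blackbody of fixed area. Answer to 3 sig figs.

P ∝ T⁴, so P₂/P₁ = (T₂/T₁)⁴ = (1375/687.1)⁴ = (2.00116)⁴ = 16.0.

P₂/P₁ ≈ 16.0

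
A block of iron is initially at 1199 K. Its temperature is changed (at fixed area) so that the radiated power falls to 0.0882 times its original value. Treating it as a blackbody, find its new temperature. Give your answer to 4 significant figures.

T₂ ≈ 653.4 K

P ∝ T⁴, so T₂/T₁ = (P₂/P₁)^(1/4) = (0.0882)^(1/4) = 0.544963.
T₂ = 1199 × 0.544963 = 653.4 K.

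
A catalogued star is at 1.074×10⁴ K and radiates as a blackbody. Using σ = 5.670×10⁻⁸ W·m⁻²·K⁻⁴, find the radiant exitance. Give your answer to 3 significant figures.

Stefan–Boltzmann: I = σT⁴ = 5.670×10⁻⁸ × (1.074×10⁴)⁴ = 7.54×10⁸ W/m².

I ≈ 7.54×10⁸ W/m²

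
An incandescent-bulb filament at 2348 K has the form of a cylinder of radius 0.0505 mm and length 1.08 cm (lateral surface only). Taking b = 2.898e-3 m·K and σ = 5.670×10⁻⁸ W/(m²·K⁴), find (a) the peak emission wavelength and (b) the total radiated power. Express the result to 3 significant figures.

(a) λ_max = b/T = 2.898×10⁻³/2348 = 1.234×10⁻⁶ m = 1.23×10³ nm.
Lateral area A = 2πrL = 2π×5.05×10⁻⁵×0.0108 = 3.42685×10⁻⁶ m².
(b) P = σAT⁴ = 5.670×10⁻⁸×3.42685×10⁻⁶×(2348)⁴ = 5.91 W.

λ_max ≈ 1.23×10³ nm; P ≈ 5.91 W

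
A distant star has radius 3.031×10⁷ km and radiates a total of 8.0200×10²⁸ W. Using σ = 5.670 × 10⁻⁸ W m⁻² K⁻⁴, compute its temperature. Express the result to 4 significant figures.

T ≈ 3327 K

Surface area A = 4πR² = 4π(3.031×10¹⁰ m)² = 1.15447×10²² m².
P = σAT⁴ ⇒ T = (P/(σA))^(1/4) = (8.0200×10²⁸/(5.670×10⁻⁸×1.15447×10²²))^(1/4) = 3327 K.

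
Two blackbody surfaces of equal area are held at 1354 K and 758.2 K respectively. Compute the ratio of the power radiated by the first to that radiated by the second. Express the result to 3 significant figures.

P₁/P₂ ≈ 10.2

With equal areas, P₁/P₂ = (T₁/T₂)⁴ = (1354/758.2)⁴ = 10.2.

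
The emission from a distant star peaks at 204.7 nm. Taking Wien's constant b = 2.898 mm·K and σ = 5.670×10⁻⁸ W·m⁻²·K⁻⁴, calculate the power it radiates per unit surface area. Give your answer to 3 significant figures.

Wien's law: T = b/λ_max = 2.898×10⁻³/2.047×10⁻⁷ = 14157.3 K.
Then I = σT⁴ = 5.670×10⁻⁸×(14157.3)⁴ = 2.28×10⁹ W/m².

I ≈ 2.28×10⁹ W/m²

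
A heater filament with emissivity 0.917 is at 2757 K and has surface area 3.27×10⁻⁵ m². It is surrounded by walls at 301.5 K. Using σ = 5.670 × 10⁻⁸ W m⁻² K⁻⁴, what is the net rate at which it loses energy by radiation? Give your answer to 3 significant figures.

Area A = 3.27×10⁻⁵ m².
Net radiated power P_net = εσA(T⁴ − T₀⁴) = 0.917×5.670×10⁻⁸×3.27×10⁻⁵×(2757⁴ − 301.5⁴).
T⁴ − T₀⁴ = 5.77759×10¹³ − 8.26322×10⁹ = 5.77676×10¹³ K⁴, so P_net = 98.2 W.

Net loss ≈ 98.2 W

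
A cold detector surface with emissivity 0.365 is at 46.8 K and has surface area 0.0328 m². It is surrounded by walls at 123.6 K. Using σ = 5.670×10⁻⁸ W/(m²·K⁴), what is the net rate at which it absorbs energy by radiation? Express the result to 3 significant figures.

Area A = 0.0328 m².
Net radiated power P_net = εσA(T⁴ − T₀⁴) = 0.365×5.670×10⁻⁸×0.0328×(46.8⁴ − 123.6⁴).
T⁴ − T₀⁴ = 4.79715×10⁶ − 2.33386×10⁸ = -2.28589×10⁸ K⁴, so P_net = -0.155 W — negative, meaning a net gain of 0.155 W.

Net gain ≈ 0.155 W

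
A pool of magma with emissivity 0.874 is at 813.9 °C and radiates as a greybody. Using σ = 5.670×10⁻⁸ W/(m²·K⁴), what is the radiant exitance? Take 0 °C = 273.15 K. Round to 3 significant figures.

I ≈ 6.92×10⁴ W/m²

T = 813.9 °C + 273.15 = 1087.05 K.
Stefan–Boltzmann: I = εσT⁴ = 0.874 × 5.670×10⁻⁸ × (1087.05)⁴ = 6.92×10⁴ W/m².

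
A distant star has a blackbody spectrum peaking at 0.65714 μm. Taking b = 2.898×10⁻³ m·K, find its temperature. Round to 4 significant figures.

Wien's law gives T = b/λ_max = (2.898×10⁻³ m·K)/(6.5714×10⁻⁷ m) = 4410 K.

T ≈ 4410 K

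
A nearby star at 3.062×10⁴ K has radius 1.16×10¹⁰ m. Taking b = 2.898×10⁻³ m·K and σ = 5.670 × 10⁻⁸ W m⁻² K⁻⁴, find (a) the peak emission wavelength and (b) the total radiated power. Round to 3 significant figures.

λ_max ≈ 94.6 nm; P ≈ 8.43×10³¹ W

(a) λ_max = b/T = 2.898×10⁻³/3.062×10⁴ = 9.464×10⁻⁸ m = 94.6 nm.
Surface area A = 4πR² = 4π(1.16×10¹⁰ m)² = 1.69093×10²¹ m².
(b) P = σAT⁴ = 5.670×10⁻⁸×1.69093×10²¹×(3.062×10⁴)⁴ = 8.43×10³¹ W.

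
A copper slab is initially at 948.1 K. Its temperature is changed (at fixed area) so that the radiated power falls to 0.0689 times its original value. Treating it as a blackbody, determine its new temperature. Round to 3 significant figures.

P ∝ T⁴, so T₂/T₁ = (P₂/P₁)^(1/4) = (0.0689)^(1/4) = 0.512336.
T₂ = 948.1 × 0.512336 = 486 K.

T₂ ≈ 486 K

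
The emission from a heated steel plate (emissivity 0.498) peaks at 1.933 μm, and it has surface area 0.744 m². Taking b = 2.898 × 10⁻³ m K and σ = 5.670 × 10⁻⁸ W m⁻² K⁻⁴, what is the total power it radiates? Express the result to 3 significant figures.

Wien's law: T = b/λ_max = 2.898×10⁻³/1.933×10⁻⁶ = 1499.22 K.
Area A = 0.744 m².
Then P = εσAT⁴ = 0.498×5.670×10⁻⁸×0.744×(1499.22)⁴ = 1.06×10⁵ W.

P ≈ 1.06×10⁵ W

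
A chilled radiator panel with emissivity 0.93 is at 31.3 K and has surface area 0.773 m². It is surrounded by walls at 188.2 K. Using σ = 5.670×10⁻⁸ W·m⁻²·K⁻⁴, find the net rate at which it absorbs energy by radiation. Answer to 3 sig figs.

Area A = 0.773 m².
Net radiated power P_net = εσA(T⁴ − T₀⁴) = 0.93×5.670×10⁻⁸×0.773×(31.3⁴ − 188.2⁴).
T⁴ − T₀⁴ = 9.59792×10⁵ − 1.25452×10⁹ = -1.25356×10⁹ K⁴, so P_net = -51.1 W — negative, meaning a net gain of 51.1 W.

Net gain ≈ 51.1 W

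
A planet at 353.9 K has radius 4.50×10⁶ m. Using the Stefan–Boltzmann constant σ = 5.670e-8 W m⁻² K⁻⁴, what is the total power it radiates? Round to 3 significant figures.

P ≈ 2.26×10¹⁷ W

Surface area A = 4πR² = 4π(4.50×10⁶ m)² = 2.54469×10¹⁴ m².
P = σAT⁴ = 5.670×10⁻⁸ × 2.54469×10¹⁴ × (353.9)⁴ = 2.26×10¹⁷ W.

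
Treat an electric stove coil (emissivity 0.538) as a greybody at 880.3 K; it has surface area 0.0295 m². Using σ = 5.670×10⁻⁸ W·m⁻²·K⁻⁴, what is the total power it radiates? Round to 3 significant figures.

P ≈ 540 W

Area A = 0.0295 m².
P = εσAT⁴ = 0.538 × 5.670×10⁻⁸ × 0.0295 × (880.3)⁴ = 540 W.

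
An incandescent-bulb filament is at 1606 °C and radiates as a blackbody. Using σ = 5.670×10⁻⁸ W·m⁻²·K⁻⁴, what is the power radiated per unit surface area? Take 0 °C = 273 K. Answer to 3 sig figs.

T = 1606 °C + 273 = 1879 K.
Stefan–Boltzmann: I = σT⁴ = 5.670×10⁻⁸ × (1879)⁴ = 7.07×10⁵ W/m².

I ≈ 7.07×10⁵ W/m²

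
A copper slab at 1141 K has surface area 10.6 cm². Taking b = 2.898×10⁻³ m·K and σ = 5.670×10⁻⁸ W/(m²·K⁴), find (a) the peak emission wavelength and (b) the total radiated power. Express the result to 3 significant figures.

(a) λ_max = b/T = 2.898×10⁻³/1141 = 2.540×10⁻⁶ m = 2.54 μm.
Area A = 10.6 cm² = 1.06×10⁻³ m².
(b) P = σAT⁴ = 5.670×10⁻⁸×1.06×10⁻³×(1141)⁴ = 102 W.

λ_max ≈ 2.54 μm; P ≈ 102 W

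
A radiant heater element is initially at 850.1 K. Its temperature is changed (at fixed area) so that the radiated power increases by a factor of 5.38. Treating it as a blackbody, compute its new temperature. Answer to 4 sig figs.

P ∝ T⁴, so T₂/T₁ = (P₂/P₁)^(1/4) = (5.38)^(1/4) = 1.52298.
T₂ = 850.1 × 1.52298 = 1295 K.

T₂ ≈ 1295 K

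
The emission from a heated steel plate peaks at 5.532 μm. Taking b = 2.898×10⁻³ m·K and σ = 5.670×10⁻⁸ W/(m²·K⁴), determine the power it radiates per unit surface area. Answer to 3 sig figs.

I ≈ 4.27×10³ W/m²

Wien's law: T = b/λ_max = 2.898×10⁻³/5.532×10⁻⁶ = 523.861 K.
Then I = σT⁴ = 5.670×10⁻⁸×(523.861)⁴ = 4.27×10³ W/m².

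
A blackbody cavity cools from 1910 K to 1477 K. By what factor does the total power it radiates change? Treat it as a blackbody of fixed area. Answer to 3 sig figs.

P ∝ T⁴, so P₂/P₁ = (T₂/T₁)⁴ = (1477/1910)⁴ = (0.773298)⁴ = 0.358.

P₂/P₁ ≈ 0.358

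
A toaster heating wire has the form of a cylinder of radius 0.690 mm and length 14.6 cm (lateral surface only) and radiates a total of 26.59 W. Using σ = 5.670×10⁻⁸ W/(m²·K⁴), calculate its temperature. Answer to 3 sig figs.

T ≈ 928 K

Lateral area A = 2πrL = 2π×6.90×10⁻⁴×0.146 = 6.32968×10⁻⁴ m².
P = σAT⁴ ⇒ T = (P/(σA))^(1/4) = (26.59/(5.670×10⁻⁸×6.32968×10⁻⁴))^(1/4) = 928 K.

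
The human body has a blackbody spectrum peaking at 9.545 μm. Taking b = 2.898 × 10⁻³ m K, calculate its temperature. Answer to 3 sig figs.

T ≈ 304 K

Wien's law gives T = b/λ_max = (2.898×10⁻³ m·K)/(9.545×10⁻⁶ m) = 304 K.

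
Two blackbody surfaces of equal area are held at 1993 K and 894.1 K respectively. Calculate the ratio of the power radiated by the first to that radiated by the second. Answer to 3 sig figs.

With equal areas, P₁/P₂ = (T₁/T₂)⁴ = (1993/894.1)⁴ = 24.7.

P₁/P₂ ≈ 24.7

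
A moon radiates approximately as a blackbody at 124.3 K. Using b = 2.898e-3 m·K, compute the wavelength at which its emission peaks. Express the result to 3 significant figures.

Wien's displacement law: λ_max = b/T = (2.898×10⁻³ m·K)/(124.3 K) = 2.331×10⁻⁵ m.
That is 23.3 μm, in the infrared range.

λ_max ≈ 23.3 μm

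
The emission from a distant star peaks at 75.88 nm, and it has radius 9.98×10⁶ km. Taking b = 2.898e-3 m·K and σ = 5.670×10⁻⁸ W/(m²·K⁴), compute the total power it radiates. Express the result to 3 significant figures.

P ≈ 1.51×10³² W

Wien's law: T = b/λ_max = 2.898×10⁻³/7.588×10⁻⁸ = 38191.9 K.
Surface area A = 4πR² = 4π(9.98×10⁹ m)² = 1.25162×10²¹ m².
Then P = σAT⁴ = 5.670×10⁻⁸×1.25162×10²¹×(38191.9)⁴ = 1.51×10³² W.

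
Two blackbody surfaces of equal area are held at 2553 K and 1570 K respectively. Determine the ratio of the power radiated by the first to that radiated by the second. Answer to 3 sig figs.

With equal areas, P₁/P₂ = (T₁/T₂)⁴ = (2553/1570)⁴ = 6.99.

P₁/P₂ ≈ 6.99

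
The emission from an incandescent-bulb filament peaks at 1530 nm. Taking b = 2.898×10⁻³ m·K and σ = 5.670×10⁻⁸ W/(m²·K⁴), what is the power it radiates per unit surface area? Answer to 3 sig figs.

Wien's law: T = b/λ_max = 2.898×10⁻³/1.530×10⁻⁶ = 1894.12 K.
Then I = σT⁴ = 5.670×10⁻⁸×(1894.12)⁴ = 7.30×10⁵ W/m².

I ≈ 7.30×10⁵ W/m²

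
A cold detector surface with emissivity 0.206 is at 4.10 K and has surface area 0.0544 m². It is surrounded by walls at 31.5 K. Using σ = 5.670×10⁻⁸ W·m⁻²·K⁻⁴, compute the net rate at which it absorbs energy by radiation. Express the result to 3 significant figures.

Area A = 0.0544 m².
Net radiated power P_net = εσA(T⁴ − T₀⁴) = 0.206×5.670×10⁻⁸×0.0544×(4.10⁴ − 31.5⁴).
T⁴ − T₀⁴ = 282.576 − 9.84560×10⁵ = -9.84277×10⁵ K⁴, so P_net = -6.25×10⁻⁴ W — negative, meaning a net gain of 6.25×10⁻⁴ W.

Net gain ≈ 6.25×10⁻⁴ W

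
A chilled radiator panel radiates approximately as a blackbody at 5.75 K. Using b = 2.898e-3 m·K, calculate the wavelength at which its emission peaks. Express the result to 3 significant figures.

Wien's displacement law: λ_max = b/T = (2.898×10⁻³ m·K)/(5.75 K) = 5.040×10⁻⁴ m.
That is 5.04×10⁻⁴ m, in the infrared range.

λ_max ≈ 5.04×10⁻⁴ m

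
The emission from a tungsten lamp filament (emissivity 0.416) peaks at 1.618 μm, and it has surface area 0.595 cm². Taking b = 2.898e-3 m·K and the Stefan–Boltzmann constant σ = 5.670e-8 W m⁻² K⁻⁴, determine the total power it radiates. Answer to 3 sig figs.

Wien's law: T = b/λ_max = 2.898×10⁻³/1.618×10⁻⁶ = 1791.10 K.
Area A = 0.595 cm² = 5.95×10⁻⁵ m².
Then P = εσAT⁴ = 0.416×5.670×10⁻⁸×5.95×10⁻⁵×(1791.10)⁴ = 14.4 W.

P ≈ 14.4 W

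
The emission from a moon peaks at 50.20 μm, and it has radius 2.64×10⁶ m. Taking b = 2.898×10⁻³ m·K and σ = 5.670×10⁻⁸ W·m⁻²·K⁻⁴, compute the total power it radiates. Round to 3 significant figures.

Wien's law: T = b/λ_max = 2.898×10⁻³/5.020×10⁻⁵ = 57.7291 K.
Surface area A = 4πR² = 4π(2.64×10⁶ m)² = 8.75826×10¹³ m².
Then P = σAT⁴ = 5.670×10⁻⁸×8.75826×10¹³×(57.7291)⁴ = 5.52×10¹³ W.

P ≈ 5.52×10¹³ W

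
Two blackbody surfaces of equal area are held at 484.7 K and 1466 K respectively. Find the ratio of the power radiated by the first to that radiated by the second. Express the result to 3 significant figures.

P₁/P₂ ≈ 0.0119

With equal areas, P₁/P₂ = (T₁/T₂)⁴ = (484.7/1466)⁴ = 0.0119.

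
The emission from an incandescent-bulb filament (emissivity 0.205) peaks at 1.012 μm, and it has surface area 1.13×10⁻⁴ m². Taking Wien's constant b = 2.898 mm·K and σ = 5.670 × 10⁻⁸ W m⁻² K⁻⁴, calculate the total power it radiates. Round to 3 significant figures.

P ≈ 88.3 W

Wien's law: T = b/λ_max = 2.898×10⁻³/1.012×10⁻⁶ = 2863.64 K.
Area A = 1.13×10⁻⁴ m².
Then P = εσAT⁴ = 0.205×5.670×10⁻⁸×1.13×10⁻⁴×(2863.64)⁴ = 88.3 W.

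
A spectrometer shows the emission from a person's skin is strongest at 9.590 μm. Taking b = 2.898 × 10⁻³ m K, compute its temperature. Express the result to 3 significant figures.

T ≈ 302 K

Wien's law gives T = b/λ_max = (2.898×10⁻³ m·K)/(9.590×10⁻⁶ m) = 302 K.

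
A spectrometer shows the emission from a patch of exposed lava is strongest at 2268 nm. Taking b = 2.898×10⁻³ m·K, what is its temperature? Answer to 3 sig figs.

T ≈ 1.28×10³ K

Wien's law gives T = b/λ_max = (2.898×10⁻³ m·K)/(2.268×10⁻⁶ m) = 1.28×10³ K.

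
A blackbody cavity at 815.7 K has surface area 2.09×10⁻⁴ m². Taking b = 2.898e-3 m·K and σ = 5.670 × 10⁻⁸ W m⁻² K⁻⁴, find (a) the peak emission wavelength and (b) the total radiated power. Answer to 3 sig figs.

λ_max ≈ 3.55 μm; P ≈ 5.25 W

(a) λ_max = b/T = 2.898×10⁻³/815.7 = 3.553×10⁻⁶ m = 3.55 μm.
Area A = 2.09×10⁻⁴ m².
(b) P = σAT⁴ = 5.670×10⁻⁸×2.09×10⁻⁴×(815.7)⁴ = 5.25 W.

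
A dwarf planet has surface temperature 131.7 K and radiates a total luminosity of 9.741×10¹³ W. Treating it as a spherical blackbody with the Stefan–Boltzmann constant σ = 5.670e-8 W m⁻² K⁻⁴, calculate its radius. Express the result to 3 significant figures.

L = 4πR²σT⁴ ⇒ R = √(L/(4πσT⁴)).
σT⁴ = 17.0579 W/m², so R = √(9.741×10¹³/(4π×17.0579)) = 6.74×10⁵ m.

R ≈ 6.74×10⁵ m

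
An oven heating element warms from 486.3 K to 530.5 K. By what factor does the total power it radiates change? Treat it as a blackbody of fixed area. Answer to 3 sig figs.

P ∝ T⁴, so P₂/P₁ = (T₂/T₁)⁴ = (530.5/486.3)⁴ = (1.09089)⁴ = 1.42.

P₂/P₁ ≈ 1.42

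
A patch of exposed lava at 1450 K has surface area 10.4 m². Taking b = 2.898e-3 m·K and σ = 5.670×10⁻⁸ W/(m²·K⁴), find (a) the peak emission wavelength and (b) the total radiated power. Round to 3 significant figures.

λ_max ≈ 2.00×10³ nm; P ≈ 2.61×10⁶ W

(a) λ_max = b/T = 2.898×10⁻³/1450 = 1.999×10⁻⁶ m = 2.00×10³ nm.
Area A = 10.4 m².
(b) P = σAT⁴ = 5.670×10⁻⁸×10.4×(1450)⁴ = 2.61×10⁶ W.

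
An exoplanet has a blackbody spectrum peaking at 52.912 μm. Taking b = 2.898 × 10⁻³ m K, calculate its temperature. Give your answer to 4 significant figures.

T ≈ 54.77 K

Wien's law gives T = b/λ_max = (2.898×10⁻³ m·K)/(5.2912×10⁻⁵ m) = 54.77 K.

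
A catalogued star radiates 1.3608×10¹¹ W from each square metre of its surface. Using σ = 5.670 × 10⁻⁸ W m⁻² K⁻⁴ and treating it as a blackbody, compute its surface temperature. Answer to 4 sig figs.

T ≈ 3.936×10⁴ K

I = σT⁴, so T = (I/σ)^(1/4) = (1.3608×10¹¹/(5.670×10⁻⁸))^(1/4) = 3.936×10⁴ K.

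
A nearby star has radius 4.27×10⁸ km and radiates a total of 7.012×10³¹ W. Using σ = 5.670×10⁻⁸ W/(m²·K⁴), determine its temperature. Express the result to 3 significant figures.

Surface area A = 4πR² = 4π(4.27×10¹¹ m)² = 2.29121×10²⁴ m².
P = σAT⁴ ⇒ T = (P/(σA))^(1/4) = (7.012×10³¹/(5.670×10⁻⁸×2.29121×10²⁴))^(1/4) = 4.82×10³ K.

T ≈ 4.82×10³ K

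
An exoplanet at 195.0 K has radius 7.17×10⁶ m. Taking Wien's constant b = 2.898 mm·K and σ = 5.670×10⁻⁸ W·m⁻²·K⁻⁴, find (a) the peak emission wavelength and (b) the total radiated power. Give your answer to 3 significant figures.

(a) λ_max = b/T = 2.898×10⁻³/195.0 = 1.486×10⁻⁵ m = 14.9 μm.
Surface area A = 4πR² = 4π(7.17×10⁶ m)² = 6.46023×10¹⁴ m².
(b) P = σAT⁴ = 5.670×10⁻⁸×6.46023×10¹⁴×(195.0)⁴ = 5.30×10¹⁶ W.

λ_max ≈ 14.9 μm; P ≈ 5.30×10¹⁶ W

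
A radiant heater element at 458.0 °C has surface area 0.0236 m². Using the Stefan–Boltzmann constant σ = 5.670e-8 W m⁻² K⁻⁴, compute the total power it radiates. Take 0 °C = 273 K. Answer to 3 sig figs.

P ≈ 382 W

T = 458.0 °C + 273 = 731.0 K.
Area A = 0.0236 m².
P = σAT⁴ = 5.670×10⁻⁸ × 0.0236 × (731.0)⁴ = 382 W.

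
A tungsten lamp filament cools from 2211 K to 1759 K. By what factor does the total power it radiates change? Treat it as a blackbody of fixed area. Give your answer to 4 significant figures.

P ∝ T⁴, so P₂/P₁ = (T₂/T₁)⁴ = (1759/2211)⁴ = (0.795568)⁴ = 0.4006.

P₂/P₁ ≈ 0.4006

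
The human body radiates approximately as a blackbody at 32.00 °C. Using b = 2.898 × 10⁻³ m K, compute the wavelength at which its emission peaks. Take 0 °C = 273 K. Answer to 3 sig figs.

λ_max ≈ 9.50 μm

T = 32.00 °C + 273 = 305.00 K.
Wien's displacement law: λ_max = b/T = (2.898×10⁻³ m·K)/(305.00 K) = 9.502×10⁻⁶ m.
That is 9.50 μm, in the infrared range.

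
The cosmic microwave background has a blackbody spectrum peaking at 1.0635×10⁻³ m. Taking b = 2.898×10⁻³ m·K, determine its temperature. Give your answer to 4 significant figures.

T ≈ 2.725 K

Wien's law gives T = b/λ_max = (2.898×10⁻³ m·K)/(1.0635×10⁻³ m) = 2.725 K.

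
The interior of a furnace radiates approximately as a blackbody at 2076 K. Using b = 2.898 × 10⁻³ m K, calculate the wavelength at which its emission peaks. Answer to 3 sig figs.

Wien's displacement law: λ_max = b/T = (2.898×10⁻³ m·K)/(2076 K) = 1.396×10⁻⁶ m.
That is 1.40×10³ nm, in the infrared range.

λ_max ≈ 1.40×10³ nm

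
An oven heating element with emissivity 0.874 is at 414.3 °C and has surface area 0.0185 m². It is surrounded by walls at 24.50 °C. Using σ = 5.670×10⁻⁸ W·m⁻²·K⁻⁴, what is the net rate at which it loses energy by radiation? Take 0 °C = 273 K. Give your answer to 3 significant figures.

Net loss ≈ 197 W

T = 414.3 °C + 273 = 687.3 K.
Surroundings: T = 24.50 °C + 273 = 297.50 K.
Area A = 0.0185 m².
Net radiated power P_net = εσA(T⁴ − T₀⁴) = 0.874×5.670×10⁻⁸×0.0185×(687.3⁴ − 297.50⁴).
T⁴ − T₀⁴ = 2.23144×10¹¹ − 7.83336×10⁹ = 2.15311×10¹¹ K⁴, so P_net = 197 W.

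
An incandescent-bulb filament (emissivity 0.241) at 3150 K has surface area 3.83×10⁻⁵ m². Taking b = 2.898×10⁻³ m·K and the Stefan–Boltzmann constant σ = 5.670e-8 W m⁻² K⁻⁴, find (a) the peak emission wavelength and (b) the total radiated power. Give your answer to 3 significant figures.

λ_max ≈ 920 nm; P ≈ 51.5 W

(a) λ_max = b/T = 2.898×10⁻³/3150 = 9.200×10⁻⁷ m = 920 nm.
Area A = 3.83×10⁻⁵ m².
(b) P = εσAT⁴ = 0.241×5.670×10⁻⁸×3.83×10⁻⁵×(3150)⁴ = 51.5 W.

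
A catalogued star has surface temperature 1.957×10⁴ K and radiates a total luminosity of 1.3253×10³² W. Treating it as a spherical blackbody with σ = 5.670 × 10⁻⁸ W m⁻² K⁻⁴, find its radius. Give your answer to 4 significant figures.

R ≈ 3.561×10¹⁰ m

L = 4πR²σT⁴ ⇒ R = √(L/(4πσT⁴)).
σT⁴ = 8.31661×10⁹ W/m², so R = √(1.3253×10³²/(4π×8.31661×10⁹)) = 3.561×10¹⁰ m.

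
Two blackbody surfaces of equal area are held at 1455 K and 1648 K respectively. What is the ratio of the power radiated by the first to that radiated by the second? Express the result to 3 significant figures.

P₁/P₂ ≈ 0.608

With equal areas, P₁/P₂ = (T₁/T₂)⁴ = (1455/1648)⁴ = 0.608.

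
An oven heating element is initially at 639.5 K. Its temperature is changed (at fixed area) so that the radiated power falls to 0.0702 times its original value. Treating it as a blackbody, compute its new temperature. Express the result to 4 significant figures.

T₂ ≈ 329.2 K

P ∝ T⁴, so T₂/T₁ = (P₂/P₁)^(1/4) = (0.0702)^(1/4) = 0.514736.
T₂ = 639.5 × 0.514736 = 329.2 K.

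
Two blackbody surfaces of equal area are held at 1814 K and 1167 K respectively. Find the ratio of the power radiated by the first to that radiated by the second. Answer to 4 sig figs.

With equal areas, P₁/P₂ = (T₁/T₂)⁴ = (1814/1167)⁴ = 5.838.

P₁/P₂ ≈ 5.838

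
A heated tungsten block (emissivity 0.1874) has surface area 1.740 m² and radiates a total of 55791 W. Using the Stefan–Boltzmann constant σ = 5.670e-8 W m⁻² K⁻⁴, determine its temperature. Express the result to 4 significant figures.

T ≈ 1318 K

Area A = 1.740 m².
P = εσAT⁴ ⇒ T = (P/(εσA))^(1/4) = (55791/(0.1874×5.670×10⁻⁸×1.740))^(1/4) = 1318 K.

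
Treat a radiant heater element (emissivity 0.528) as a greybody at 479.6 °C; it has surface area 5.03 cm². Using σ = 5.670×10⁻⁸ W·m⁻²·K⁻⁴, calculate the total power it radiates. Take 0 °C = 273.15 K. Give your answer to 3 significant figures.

T = 479.6 °C + 273.15 = 752.75 K.
Area A = 5.03 cm² = 5.03×10⁻⁴ m².
P = εσAT⁴ = 0.528 × 5.670×10⁻⁸ × 5.03×10⁻⁴ × (752.75)⁴ = 4.83 W.

P ≈ 4.83 W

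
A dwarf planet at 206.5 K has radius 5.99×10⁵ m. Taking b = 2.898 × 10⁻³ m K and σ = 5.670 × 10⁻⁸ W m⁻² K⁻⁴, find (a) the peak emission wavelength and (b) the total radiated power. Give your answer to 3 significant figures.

(a) λ_max = b/T = 2.898×10⁻³/206.5 = 1.403×10⁻⁵ m = 14.0 μm.
Surface area A = 4πR² = 4π(5.99×10⁵ m)² = 4.50883×10¹² m².
(b) P = σAT⁴ = 5.670×10⁻⁸×4.50883×10¹²×(206.5)⁴ = 4.65×10¹⁴ W.

λ_max ≈ 14.0 μm; P ≈ 4.65×10¹⁴ W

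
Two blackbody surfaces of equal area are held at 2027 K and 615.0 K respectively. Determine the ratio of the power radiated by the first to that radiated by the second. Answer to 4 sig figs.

P₁/P₂ ≈ 118.0

With equal areas, P₁/P₂ = (T₁/T₂)⁴ = (2027/615.0)⁴ = 118.0.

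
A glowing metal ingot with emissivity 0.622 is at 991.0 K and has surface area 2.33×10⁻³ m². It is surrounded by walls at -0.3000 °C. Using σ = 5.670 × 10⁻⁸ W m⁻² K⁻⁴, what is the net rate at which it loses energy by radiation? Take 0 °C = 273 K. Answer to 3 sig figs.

Net loss ≈ 78.8 W

Surroundings: T = -0.3000 °C + 273 = 272.7000 K.
Area A = 2.33×10⁻³ m².
Net radiated power P_net = εσA(T⁴ − T₀⁴) = 0.622×5.670×10⁻⁸×2.33×10⁻³×(991.0⁴ − 272.7000⁴).
T⁴ − T₀⁴ = 9.64483×10¹¹ − 5.53020×10⁹ = 9.58953×10¹¹ K⁴, so P_net = 78.8 W.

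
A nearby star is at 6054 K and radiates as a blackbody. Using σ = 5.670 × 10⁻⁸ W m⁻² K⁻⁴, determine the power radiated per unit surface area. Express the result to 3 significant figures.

I ≈ 7.62×10⁷ W/m²

Stefan–Boltzmann: I = σT⁴ = 5.670×10⁻⁸ × (6054)⁴ = 7.62×10⁷ W/m².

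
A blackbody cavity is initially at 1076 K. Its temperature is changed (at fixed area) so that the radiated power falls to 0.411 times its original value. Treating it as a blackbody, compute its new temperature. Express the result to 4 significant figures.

T₂ ≈ 861.5 K

P ∝ T⁴, so T₂/T₁ = (P₂/P₁)^(1/4) = (0.411)^(1/4) = 0.800683.
T₂ = 1076 × 0.800683 = 861.5 K.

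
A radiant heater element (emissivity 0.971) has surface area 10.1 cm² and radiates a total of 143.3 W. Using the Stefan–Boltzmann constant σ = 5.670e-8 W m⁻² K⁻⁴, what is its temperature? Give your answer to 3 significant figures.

T ≈ 1.27×10³ K

Area A = 10.1 cm² = 1.01×10⁻³ m².
P = εσAT⁴ ⇒ T = (P/(εσA))^(1/4) = (143.3/(0.971×5.670×10⁻⁸×1.01×10⁻³))^(1/4) = 1.27×10³ K.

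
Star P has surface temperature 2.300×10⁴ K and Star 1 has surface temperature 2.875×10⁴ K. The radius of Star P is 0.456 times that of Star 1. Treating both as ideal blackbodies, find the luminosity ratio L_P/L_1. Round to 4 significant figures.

L ∝ R²T⁴, so L_P/L_1 = (R_P/R_1)²(T_P/T_1)⁴ = (0.456)² × (2.300×10⁴/2.875×10⁴)⁴ = 0.207936 × 0.409600 = 0.08517.

L_P/L_1 ≈ 0.08517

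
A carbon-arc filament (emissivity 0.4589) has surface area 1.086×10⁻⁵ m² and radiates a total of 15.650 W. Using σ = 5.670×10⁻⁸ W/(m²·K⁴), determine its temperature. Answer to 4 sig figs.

T ≈ 2728 K

Area A = 1.086×10⁻⁵ m².
P = εσAT⁴ ⇒ T = (P/(εσA))^(1/4) = (15.650/(0.4589×5.670×10⁻⁸×1.086×10⁻⁵))^(1/4) = 2728 K.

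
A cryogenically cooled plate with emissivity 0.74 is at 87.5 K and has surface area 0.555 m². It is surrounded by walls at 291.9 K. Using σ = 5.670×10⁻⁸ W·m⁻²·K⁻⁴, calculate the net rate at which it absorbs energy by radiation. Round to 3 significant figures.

Net gain ≈ 168 W

Area A = 0.555 m².
Net radiated power P_net = εσA(T⁴ − T₀⁴) = 0.74×5.670×10⁻⁸×0.555×(87.5⁴ − 291.9⁴).
T⁴ − T₀⁴ = 5.86182×10⁷ − 7.26000×10⁹ = -7.20138×10⁹ K⁴, so P_net = -168 W — negative, meaning a net gain of 168 W.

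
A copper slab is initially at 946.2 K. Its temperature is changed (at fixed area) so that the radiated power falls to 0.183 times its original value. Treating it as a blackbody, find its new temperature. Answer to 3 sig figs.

T₂ ≈ 619 K

P ∝ T⁴, so T₂/T₁ = (P₂/P₁)^(1/4) = (0.183)^(1/4) = 0.654053.
T₂ = 946.2 × 0.654053 = 619 K.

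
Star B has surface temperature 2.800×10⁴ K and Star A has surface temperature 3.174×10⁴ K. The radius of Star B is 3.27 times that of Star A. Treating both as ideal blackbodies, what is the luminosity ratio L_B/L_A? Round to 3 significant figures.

L ∝ R²T⁴, so L_B/L_A = (R_B/R_A)²(T_B/T_A)⁴ = (3.27)² × (2.800×10⁴/3.174×10⁴)⁴ = 10.6929 × 0.605626 = 6.48.

L_B/L_A ≈ 6.48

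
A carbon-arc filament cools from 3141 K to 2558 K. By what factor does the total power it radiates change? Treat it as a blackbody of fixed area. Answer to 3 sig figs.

P₂/P₁ ≈ 0.440

P ∝ T⁴, so P₂/P₁ = (T₂/T₁)⁴ = (2558/3141)⁴ = (0.814390)⁴ = 0.440.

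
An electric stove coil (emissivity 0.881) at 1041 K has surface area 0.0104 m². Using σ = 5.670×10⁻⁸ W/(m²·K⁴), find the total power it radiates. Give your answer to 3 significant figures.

Area A = 0.0104 m².
P = εσAT⁴ = 0.881 × 5.670×10⁻⁸ × 0.0104 × (1041)⁴ = 610 W.

P ≈ 610 W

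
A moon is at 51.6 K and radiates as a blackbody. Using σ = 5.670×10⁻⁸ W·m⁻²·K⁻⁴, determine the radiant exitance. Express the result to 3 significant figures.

I ≈ 0.402 W/m²

Stefan–Boltzmann: I = σT⁴ = 5.670×10⁻⁸ × (51.6)⁴ = 0.402 W/m².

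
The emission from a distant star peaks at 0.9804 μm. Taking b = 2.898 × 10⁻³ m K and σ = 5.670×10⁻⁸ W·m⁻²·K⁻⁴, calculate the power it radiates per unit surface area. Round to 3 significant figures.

I ≈ 4.33×10⁶ W/m²

Wien's law: T = b/λ_max = 2.898×10⁻³/9.804×10⁻⁷ = 2955.94 K.
Then I = σT⁴ = 5.670×10⁻⁸×(2955.94)⁴ = 4.33×10⁶ W/m².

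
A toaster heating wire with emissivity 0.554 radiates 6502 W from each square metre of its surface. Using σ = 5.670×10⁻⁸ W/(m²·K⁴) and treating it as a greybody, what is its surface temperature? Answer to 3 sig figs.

T ≈ 675 K

I = εσT⁴, so T = (I/εσ)^(1/4) = (6502/(0.554×5.670×10⁻⁸))^(1/4) = 675 K.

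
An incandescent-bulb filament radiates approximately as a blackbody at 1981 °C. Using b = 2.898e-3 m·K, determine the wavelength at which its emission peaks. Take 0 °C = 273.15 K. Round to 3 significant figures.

λ_max ≈ 1.29×10³ nm

T = 1981 °C + 273.15 = 2254.15 K.
Wien's displacement law: λ_max = b/T = (2.898×10⁻³ m·K)/(2254.15 K) = 1.286×10⁻⁶ m.
That is 1.29×10³ nm, in the infrared range.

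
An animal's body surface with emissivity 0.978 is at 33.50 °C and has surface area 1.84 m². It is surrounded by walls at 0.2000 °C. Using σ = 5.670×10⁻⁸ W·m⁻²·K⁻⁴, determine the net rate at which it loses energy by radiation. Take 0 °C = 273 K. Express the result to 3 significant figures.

Net loss ≈ 332 W

T = 33.50 °C + 273 = 306.50 K.
Surroundings: T = 0.2000 °C + 273 = 273.2000 K.
Area A = 1.84 m².
Net radiated power P_net = εσA(T⁴ − T₀⁴) = 0.978×5.670×10⁻⁸×1.84×(306.50⁴ − 273.2000⁴).
T⁴ − T₀⁴ = 8.82515×10⁹ − 5.57087×10⁹ = 3.25428×10⁹ K⁴, so P_net = 332 W.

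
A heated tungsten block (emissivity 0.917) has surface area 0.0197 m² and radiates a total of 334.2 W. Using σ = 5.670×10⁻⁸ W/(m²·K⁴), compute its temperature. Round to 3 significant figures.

T ≈ 756 K

Area A = 0.0197 m².
P = εσAT⁴ ⇒ T = (P/(εσA))^(1/4) = (334.2/(0.917×5.670×10⁻⁸×0.0197))^(1/4) = 756 K.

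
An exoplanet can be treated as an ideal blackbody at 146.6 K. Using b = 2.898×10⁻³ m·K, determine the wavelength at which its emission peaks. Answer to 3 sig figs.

λ_max ≈ 19.8 μm

Wien's displacement law: λ_max = b/T = (2.898×10⁻³ m·K)/(146.6 K) = 1.977×10⁻⁵ m.
That is 19.8 μm, in the infrared range.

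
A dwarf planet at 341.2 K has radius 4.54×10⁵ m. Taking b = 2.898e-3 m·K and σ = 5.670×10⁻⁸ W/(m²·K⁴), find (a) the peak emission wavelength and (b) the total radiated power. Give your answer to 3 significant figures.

(a) λ_max = b/T = 2.898×10⁻³/341.2 = 8.494×10⁻⁶ m = 8.49 μm.
Surface area A = 4πR² = 4π(4.54×10⁵ m)² = 2.59013×10¹² m².
(b) P = σAT⁴ = 5.670×10⁻⁸×2.59013×10¹²×(341.2)⁴ = 1.99×10¹⁵ W.

λ_max ≈ 8.49 μm; P ≈ 1.99×10¹⁵ W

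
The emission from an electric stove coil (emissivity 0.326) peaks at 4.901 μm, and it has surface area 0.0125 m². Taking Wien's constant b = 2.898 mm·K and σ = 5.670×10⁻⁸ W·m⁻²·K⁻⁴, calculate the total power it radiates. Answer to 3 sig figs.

P ≈ 28.2 W

Wien's law: T = b/λ_max = 2.898×10⁻³/4.901×10⁻⁶ = 591.308 K.
Area A = 0.0125 m².
Then P = εσAT⁴ = 0.326×5.670×10⁻⁸×0.0125×(591.308)⁴ = 28.2 W.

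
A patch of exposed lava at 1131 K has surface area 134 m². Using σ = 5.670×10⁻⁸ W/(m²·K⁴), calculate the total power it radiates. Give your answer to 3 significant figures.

Area A = 134 m².
P = σAT⁴ = 5.670×10⁻⁸ × 134 × (1131)⁴ = 1.24×10⁷ W.

P ≈ 1.24×10⁷ W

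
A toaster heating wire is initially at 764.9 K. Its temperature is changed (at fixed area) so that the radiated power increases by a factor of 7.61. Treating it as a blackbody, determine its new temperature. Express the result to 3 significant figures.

T₂ ≈ 1.27×10³ K

P ∝ T⁴, so T₂/T₁ = (P₂/P₁)^(1/4) = (7.61)^(1/4) = 1.66091.
T₂ = 764.9 × 1.66091 = 1.27×10³ K.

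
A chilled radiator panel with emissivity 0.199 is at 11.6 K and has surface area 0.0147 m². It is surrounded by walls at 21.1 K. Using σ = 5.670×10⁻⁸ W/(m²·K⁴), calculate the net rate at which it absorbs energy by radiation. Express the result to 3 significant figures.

Net gain ≈ 2.99×10⁻⁵ W

Area A = 0.0147 m².
Net radiated power P_net = εσA(T⁴ − T₀⁴) = 0.199×5.670×10⁻⁸×0.0147×(11.6⁴ − 21.1⁴).
T⁴ − T₀⁴ = 18106.4 − 1.98212×10⁵ = -1.80106×10⁵ K⁴, so P_net = -2.99×10⁻⁵ W — negative, meaning a net gain of 2.99×10⁻⁵ W.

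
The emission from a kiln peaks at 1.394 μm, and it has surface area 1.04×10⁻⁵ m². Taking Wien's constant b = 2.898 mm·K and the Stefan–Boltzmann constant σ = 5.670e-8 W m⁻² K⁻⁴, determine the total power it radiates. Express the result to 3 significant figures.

Wien's law: T = b/λ_max = 2.898×10⁻³/1.394×10⁻⁶ = 2078.91 K.
Area A = 1.04×10⁻⁵ m².
Then P = σAT⁴ = 5.670×10⁻⁸×1.04×10⁻⁵×(2078.91)⁴ = 11.0 W.

P ≈ 11.0 W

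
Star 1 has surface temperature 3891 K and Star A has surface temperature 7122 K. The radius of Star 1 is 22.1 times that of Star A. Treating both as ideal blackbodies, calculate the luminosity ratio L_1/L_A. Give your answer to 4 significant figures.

L_1/L_A ≈ 43.51

L ∝ R²T⁴, so L_1/L_A = (R_1/R_A)²(T_1/T_A)⁴ = (22.1)² × (3891/7122)⁴ = 488.41 × 0.0890917 = 43.51.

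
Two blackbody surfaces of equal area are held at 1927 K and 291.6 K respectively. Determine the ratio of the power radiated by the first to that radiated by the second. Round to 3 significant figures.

With equal areas, P₁/P₂ = (T₁/T₂)⁴ = (1927/291.6)⁴ = 1.91×10³.

P₁/P₂ ≈ 1.91×10³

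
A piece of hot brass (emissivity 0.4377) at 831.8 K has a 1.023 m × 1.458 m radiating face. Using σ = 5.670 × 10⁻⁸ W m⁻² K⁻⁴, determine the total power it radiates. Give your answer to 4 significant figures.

P ≈ 1.772×10⁴ W

Area A = 1.023 × 1.458 = 1.49153 m².
P = εσAT⁴ = 0.4377 × 5.670×10⁻⁸ × 1.49153 × (831.8)⁴ = 1.772×10⁴ W.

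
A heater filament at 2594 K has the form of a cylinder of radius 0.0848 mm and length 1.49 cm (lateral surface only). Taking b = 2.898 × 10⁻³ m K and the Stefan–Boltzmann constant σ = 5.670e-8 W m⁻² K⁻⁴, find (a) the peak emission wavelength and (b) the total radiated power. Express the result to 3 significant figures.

(a) λ_max = b/T = 2.898×10⁻³/2594 = 1.117×10⁻⁶ m = 1.12 μm.
Lateral area A = 2πrL = 2π×8.48×10⁻⁵×0.0149 = 7.93893×10⁻⁶ m².
(b) P = σAT⁴ = 5.670×10⁻⁸×7.93893×10⁻⁶×(2594)⁴ = 20.4 W.

λ_max ≈ 1.12 μm; P ≈ 20.4 W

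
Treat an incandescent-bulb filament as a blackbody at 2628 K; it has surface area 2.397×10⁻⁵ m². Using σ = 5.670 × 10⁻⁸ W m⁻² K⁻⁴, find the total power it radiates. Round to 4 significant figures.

P ≈ 64.83 W

Area A = 2.397×10⁻⁵ m².
P = σAT⁴ = 5.670×10⁻⁸ × 2.397×10⁻⁵ × (2628)⁴ = 64.83 W.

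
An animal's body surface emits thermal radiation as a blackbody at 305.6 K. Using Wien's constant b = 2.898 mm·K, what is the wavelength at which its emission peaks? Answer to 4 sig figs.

Wien's displacement law: λ_max = b/T = (2.898×10⁻³ m·K)/(305.6 K) = 9.4830×10⁻⁶ m.
That is 9.483 μm, in the infrared range.

λ_max ≈ 9.483 μm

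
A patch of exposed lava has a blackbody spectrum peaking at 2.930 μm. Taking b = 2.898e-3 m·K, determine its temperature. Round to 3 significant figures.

T ≈ 989 K

Wien's law gives T = b/λ_max = (2.898×10⁻³ m·K)/(2.930×10⁻⁶ m) = 989 K.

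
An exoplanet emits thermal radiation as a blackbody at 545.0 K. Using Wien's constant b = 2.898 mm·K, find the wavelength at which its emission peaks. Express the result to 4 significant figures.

Wien's displacement law: λ_max = b/T = (2.898×10⁻³ m·K)/(545.0 K) = 5.3174×10⁻⁶ m.
That is 5.317 μm, in the infrared range.

λ_max ≈ 5.317 μm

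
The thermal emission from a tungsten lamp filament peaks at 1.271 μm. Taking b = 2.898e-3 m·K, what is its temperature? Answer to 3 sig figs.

Wien's law gives T = b/λ_max = (2.898×10⁻³ m·K)/(1.271×10⁻⁶ m) = 2.28×10³ K.

T ≈ 2.28×10³ K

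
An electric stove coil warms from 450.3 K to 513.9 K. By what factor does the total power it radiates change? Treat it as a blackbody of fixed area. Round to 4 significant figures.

P ∝ T⁴, so P₂/P₁ = (T₂/T₁)⁴ = (513.9/450.3)⁴ = (1.14124)⁴ = 1.696.

P₂/P₁ ≈ 1.696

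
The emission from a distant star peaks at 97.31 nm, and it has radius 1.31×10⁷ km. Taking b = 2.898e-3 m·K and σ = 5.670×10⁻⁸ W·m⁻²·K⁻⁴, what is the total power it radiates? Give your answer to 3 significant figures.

Wien's law: T = b/λ_max = 2.898×10⁻³/9.731×10⁻⁸ = 29781.1 K.
Surface area A = 4πR² = 4π(1.31×10¹⁰ m)² = 2.15651×10²¹ m².
Then P = σAT⁴ = 5.670×10⁻⁸×2.15651×10²¹×(29781.1)⁴ = 9.62×10³¹ W.

P ≈ 9.62×10³¹ W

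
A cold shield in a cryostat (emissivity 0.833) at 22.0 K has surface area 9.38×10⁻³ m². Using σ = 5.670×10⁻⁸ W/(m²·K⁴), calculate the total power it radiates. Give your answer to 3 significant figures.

Area A = 9.38×10⁻³ m².
P = εσAT⁴ = 0.833 × 5.670×10⁻⁸ × 9.38×10⁻³ × (22.0)⁴ = 1.04×10⁻⁴ W.

P ≈ 1.04×10⁻⁴ W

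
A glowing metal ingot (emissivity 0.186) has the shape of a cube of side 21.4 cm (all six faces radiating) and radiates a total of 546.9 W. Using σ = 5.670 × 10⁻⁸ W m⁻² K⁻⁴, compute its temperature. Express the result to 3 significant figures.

T ≈ 659 K

Area A = 6s² = 6×(0.214 m)² = 0.274776 m².
P = εσAT⁴ ⇒ T = (P/(εσA))^(1/4) = (546.9/(0.186×5.670×10⁻⁸×0.274776))^(1/4) = 659 K.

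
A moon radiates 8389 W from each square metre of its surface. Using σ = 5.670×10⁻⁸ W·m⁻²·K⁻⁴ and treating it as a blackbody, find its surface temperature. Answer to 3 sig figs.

T ≈ 620 K

I = σT⁴, so T = (I/σ)^(1/4) = (8389/(5.670×10⁻⁸))^(1/4) = 620 K.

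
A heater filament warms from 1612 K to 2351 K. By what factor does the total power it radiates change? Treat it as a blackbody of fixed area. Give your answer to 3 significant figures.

P₂/P₁ ≈ 4.52

P ∝ T⁴, so P₂/P₁ = (T₂/T₁)⁴ = (2351/1612)⁴ = (1.45844)⁴ = 4.52.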